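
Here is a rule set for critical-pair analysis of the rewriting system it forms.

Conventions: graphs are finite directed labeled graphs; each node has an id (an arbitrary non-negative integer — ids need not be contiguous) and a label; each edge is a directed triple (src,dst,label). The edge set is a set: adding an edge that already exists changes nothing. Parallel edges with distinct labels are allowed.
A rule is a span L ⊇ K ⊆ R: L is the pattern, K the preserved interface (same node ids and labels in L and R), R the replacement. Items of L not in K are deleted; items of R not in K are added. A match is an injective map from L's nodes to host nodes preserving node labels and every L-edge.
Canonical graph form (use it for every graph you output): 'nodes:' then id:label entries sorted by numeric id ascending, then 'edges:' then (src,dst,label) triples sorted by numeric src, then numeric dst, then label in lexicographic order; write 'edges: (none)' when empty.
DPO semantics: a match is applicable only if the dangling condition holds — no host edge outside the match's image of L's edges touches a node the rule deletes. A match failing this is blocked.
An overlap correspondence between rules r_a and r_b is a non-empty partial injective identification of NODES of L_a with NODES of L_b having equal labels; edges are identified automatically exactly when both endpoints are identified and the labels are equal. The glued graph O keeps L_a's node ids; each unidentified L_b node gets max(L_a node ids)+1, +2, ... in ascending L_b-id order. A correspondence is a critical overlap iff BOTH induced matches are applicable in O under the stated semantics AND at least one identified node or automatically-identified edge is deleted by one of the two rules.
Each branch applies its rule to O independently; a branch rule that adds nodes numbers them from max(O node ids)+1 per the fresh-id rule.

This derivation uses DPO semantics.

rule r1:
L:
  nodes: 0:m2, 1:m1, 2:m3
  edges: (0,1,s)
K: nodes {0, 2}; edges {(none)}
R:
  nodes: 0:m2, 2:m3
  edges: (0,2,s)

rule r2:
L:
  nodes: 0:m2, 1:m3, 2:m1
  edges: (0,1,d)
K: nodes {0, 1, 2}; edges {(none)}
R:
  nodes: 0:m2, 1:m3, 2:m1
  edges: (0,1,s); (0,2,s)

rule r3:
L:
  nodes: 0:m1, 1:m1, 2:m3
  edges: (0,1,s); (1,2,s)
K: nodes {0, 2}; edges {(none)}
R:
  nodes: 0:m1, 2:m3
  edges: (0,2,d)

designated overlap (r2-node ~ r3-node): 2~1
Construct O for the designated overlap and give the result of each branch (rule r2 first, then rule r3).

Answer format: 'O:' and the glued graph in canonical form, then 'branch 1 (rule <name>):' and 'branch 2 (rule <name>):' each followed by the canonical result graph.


O:
nodes: 0:m2, 1:m3, 2:m1, 3:m1, 4:m3
edges: (0,1,d); (2,4,s); (3,2,s)
branch 1 (rule r2):
nodes: 0:m2, 1:m3, 2:m1, 3:m1, 4:m3
edges: (0,1,s); (0,2,s); (2,4,s); (3,2,s)
branch 2 (rule r3):
nodes: 0:m2, 1:m3, 3:m1, 4:m3
edges: (0,1,d); (3,4,d)


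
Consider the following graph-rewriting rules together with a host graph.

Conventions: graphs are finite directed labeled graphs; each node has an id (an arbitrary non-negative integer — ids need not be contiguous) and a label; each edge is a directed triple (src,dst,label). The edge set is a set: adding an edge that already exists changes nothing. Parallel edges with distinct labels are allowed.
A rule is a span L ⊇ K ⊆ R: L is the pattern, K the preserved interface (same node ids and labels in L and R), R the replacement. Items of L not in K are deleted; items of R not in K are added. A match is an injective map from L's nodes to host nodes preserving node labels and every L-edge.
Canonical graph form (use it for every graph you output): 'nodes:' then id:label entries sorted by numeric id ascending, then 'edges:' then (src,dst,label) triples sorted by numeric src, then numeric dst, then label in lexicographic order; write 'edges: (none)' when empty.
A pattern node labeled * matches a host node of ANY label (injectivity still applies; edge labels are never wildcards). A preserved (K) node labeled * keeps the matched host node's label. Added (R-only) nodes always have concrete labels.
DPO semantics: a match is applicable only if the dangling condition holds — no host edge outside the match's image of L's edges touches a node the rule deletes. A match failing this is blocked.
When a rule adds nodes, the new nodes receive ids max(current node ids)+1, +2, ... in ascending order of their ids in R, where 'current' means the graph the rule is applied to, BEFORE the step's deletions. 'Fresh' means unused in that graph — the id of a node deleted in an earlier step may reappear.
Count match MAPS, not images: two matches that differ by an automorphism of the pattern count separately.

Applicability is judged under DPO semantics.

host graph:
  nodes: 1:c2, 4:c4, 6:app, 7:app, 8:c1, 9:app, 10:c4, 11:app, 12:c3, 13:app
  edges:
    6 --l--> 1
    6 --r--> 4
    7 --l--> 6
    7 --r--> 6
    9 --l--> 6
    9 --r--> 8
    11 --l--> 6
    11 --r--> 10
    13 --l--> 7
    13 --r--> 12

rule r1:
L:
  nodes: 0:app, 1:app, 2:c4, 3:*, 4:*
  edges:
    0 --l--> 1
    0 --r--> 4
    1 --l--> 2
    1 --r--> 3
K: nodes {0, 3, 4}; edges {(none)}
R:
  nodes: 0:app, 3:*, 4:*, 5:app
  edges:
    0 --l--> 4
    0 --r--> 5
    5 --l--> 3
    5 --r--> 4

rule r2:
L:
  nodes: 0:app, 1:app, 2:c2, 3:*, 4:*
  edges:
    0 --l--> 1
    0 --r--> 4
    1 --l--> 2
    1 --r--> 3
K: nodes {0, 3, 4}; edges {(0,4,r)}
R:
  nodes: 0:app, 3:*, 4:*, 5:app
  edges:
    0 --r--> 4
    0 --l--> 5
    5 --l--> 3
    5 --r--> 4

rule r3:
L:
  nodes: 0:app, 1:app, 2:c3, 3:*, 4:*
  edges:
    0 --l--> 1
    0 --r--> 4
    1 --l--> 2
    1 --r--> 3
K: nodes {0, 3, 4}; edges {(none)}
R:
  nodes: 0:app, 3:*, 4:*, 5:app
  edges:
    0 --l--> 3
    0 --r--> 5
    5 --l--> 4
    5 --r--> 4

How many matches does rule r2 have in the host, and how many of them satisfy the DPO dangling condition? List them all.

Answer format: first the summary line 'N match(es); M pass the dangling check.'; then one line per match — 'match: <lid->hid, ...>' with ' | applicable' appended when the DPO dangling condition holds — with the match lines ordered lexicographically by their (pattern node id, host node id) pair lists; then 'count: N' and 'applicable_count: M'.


2 match(es); 0 pass the dangling check.
match: 0->9, 1->6, 2->1, 3->4, 4->8
match: 0->11, 1->6, 2->1, 3->4, 4->10
count: 2
applicable_count: 0


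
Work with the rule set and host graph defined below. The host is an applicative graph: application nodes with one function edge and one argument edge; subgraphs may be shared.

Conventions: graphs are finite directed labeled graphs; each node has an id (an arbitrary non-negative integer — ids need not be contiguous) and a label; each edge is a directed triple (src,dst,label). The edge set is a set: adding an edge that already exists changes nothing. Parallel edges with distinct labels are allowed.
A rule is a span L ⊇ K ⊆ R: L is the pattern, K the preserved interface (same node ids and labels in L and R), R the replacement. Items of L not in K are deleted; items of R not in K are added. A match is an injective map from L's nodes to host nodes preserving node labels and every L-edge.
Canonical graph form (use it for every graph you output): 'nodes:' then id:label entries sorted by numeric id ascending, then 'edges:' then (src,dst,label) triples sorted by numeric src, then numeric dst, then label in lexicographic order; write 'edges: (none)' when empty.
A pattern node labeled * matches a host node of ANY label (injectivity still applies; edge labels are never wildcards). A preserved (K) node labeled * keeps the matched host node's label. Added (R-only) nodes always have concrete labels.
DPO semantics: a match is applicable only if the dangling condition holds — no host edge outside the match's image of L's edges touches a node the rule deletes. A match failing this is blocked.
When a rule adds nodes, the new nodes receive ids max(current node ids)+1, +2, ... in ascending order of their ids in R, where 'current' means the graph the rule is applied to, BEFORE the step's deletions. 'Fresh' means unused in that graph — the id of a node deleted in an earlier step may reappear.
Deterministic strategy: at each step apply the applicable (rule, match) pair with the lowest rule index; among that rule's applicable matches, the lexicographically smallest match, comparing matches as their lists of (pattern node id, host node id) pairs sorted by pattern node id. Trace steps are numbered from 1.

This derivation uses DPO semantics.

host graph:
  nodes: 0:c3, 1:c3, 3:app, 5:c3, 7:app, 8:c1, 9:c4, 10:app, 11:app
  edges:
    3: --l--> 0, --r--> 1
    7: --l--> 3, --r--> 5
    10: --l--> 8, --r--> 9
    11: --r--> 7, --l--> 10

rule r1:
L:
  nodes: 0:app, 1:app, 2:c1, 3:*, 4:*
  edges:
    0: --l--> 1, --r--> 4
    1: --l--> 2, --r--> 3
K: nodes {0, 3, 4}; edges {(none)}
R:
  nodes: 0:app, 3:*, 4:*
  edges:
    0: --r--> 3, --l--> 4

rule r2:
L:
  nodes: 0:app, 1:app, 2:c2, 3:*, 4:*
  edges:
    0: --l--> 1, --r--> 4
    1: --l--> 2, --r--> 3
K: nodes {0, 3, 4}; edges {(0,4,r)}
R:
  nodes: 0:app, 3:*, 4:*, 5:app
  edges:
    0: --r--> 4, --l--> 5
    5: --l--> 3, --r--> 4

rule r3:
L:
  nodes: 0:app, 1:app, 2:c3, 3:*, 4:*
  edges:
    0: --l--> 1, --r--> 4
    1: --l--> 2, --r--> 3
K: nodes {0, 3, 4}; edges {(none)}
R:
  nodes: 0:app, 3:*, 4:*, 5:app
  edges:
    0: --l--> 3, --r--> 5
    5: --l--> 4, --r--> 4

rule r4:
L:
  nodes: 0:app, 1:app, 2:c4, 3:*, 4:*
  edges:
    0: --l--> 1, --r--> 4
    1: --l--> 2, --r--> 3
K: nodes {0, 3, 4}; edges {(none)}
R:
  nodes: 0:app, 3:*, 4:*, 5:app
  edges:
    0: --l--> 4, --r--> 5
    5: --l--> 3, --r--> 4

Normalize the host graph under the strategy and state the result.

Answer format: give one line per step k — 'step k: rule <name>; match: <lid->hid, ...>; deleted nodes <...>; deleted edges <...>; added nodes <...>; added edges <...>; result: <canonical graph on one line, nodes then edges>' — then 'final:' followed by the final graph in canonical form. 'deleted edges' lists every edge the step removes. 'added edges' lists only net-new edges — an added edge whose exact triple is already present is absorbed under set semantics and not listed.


step 1: rule r1; match: 0->11, 1->10, 2->8, 3->9, 4->7; deleted nodes 8, 10; deleted edges (10,8,l); (10,9,r); (11,7,r); (11,10,l); added nodes (none); added edges (11,7,l); (11,9,r); result: nodes: 0:c3, 1:c3, 3:app, 5:c3, 7:app, 9:c4, 11:app edges: (3,0,l); (3,1,r); (7,3,l); (7,5,r); (11,7,l); (11,9,r)
step 2: rule r3; match: 0->7, 1->3, 2->0, 3->1, 4->5; deleted nodes 0, 3; deleted edges (3,0,l); (3,1,r); (7,3,l); (7,5,r); added nodes 12; added edges (7,1,l); (7,12,r); (12,5,l); (12,5,r); result: nodes: 1:c3, 5:c3, 7:app, 9:c4, 11:app, 12:app edges: (7,1,l); (7,12,r); (11,7,l); (11,9,r); (12,5,l); (12,5,r)
step 3: rule r3; match: 0->11, 1->7, 2->1, 3->12, 4->9; deleted nodes 1, 7; deleted edges (7,1,l); (7,12,r); (11,7,l); (11,9,r); added nodes 13; added edges (11,12,l); (11,13,r); (13,9,l); (13,9,r); result: nodes: 5:c3, 9:c4, 11:app, 12:app, 13:app edges: (11,12,l); (11,13,r); (12,5,l); (12,5,r); (13,9,l); (13,9,r)
final:
nodes: 5:c3, 9:c4, 11:app, 12:app, 13:app
edges: (11,12,l); (11,13,r); (12,5,l); (12,5,r); (13,9,l); (13,9,r)


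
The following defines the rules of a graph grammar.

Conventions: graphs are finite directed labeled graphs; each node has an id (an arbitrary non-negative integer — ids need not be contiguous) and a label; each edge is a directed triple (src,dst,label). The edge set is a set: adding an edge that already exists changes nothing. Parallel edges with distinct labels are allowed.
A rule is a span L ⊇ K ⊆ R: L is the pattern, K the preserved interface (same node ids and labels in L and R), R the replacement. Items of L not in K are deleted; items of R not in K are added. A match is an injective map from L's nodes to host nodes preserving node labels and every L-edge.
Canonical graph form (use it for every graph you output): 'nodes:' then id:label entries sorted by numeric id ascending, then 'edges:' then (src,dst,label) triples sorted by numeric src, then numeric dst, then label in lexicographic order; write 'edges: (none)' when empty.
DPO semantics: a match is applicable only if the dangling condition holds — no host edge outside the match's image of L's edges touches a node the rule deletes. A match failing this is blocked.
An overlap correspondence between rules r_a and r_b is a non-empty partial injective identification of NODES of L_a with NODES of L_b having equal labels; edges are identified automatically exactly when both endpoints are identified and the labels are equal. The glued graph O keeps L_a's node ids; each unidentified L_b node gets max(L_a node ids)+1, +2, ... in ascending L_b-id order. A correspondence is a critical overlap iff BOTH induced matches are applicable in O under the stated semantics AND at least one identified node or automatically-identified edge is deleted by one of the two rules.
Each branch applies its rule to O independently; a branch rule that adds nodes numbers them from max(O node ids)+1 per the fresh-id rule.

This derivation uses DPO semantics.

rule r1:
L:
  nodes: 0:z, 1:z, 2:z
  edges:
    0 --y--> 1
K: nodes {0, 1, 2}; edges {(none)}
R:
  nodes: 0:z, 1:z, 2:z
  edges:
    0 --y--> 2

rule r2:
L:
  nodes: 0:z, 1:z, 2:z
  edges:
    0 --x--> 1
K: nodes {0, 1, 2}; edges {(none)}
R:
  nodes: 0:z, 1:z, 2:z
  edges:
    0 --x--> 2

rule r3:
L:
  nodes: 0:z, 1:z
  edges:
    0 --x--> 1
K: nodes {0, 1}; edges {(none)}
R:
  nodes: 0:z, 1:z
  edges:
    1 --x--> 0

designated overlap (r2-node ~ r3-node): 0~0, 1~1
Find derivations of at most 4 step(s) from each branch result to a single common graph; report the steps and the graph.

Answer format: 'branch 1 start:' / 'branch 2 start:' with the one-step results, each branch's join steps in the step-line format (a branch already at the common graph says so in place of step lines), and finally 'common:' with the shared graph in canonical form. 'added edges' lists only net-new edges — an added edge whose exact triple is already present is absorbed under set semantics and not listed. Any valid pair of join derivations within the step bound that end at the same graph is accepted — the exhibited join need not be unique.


branch 1 start:
nodes: 0:z, 1:z, 2:z
edges: (0,2,x)
branch 2 start:
nodes: 0:z, 1:z, 2:z
edges: (1,0,x)
branch 1 step 1: rule r2; match: 0->0, 1->2, 2->1; deleted nodes (none); deleted edges (0,2,x); added nodes (none); added edges (0,1,x); result: nodes: 0:z, 1:z, 2:z edges: (0,1,x)
branch 2 step 1: rule r3; match: 0->1, 1->0; deleted nodes (none); deleted edges (1,0,x); added nodes (none); added edges (0,1,x); result: nodes: 0:z, 1:z, 2:z edges: (0,1,x)
common:
nodes: 0:z, 1:z, 2:z
edges: (0,1,x)


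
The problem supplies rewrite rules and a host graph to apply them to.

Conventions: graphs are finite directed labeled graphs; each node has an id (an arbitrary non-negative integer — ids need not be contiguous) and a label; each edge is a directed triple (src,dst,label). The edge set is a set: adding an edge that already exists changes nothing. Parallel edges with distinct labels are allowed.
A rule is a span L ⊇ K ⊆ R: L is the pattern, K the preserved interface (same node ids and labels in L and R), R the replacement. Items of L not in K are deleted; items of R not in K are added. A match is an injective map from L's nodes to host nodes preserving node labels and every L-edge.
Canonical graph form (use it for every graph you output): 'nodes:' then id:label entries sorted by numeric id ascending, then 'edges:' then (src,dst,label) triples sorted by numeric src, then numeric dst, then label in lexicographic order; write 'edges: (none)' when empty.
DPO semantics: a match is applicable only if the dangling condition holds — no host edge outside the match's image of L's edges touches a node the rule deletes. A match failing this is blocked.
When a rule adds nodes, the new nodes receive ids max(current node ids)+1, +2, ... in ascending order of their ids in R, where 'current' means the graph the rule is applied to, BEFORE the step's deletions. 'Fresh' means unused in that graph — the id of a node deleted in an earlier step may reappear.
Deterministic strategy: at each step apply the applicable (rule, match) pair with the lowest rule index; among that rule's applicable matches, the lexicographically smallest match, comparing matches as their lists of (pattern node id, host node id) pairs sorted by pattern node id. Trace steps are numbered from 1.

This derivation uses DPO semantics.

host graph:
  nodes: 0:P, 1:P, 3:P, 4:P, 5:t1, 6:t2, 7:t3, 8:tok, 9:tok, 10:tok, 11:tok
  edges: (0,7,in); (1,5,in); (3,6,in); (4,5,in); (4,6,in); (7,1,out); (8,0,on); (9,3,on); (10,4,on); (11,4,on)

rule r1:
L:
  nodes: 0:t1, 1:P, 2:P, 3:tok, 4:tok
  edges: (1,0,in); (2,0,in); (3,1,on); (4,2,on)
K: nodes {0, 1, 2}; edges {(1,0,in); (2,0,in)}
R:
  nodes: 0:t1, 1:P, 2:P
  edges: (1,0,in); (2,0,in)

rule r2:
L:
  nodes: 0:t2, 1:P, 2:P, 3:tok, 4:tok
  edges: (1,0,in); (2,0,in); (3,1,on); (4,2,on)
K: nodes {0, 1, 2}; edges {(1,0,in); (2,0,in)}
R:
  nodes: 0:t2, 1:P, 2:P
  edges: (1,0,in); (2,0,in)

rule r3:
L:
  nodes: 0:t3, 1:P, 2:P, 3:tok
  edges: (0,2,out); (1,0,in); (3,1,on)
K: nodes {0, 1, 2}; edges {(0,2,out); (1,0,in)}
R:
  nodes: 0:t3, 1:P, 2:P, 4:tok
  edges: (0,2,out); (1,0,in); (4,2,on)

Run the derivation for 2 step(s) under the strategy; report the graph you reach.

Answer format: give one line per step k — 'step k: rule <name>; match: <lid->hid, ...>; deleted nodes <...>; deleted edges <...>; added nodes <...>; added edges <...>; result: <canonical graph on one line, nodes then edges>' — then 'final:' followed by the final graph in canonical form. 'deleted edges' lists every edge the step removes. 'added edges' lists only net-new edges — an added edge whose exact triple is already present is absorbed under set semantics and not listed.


step 1: rule r2; match: 0->6, 1->3, 2->4, 3->9, 4->10; deleted nodes 9, 10; deleted edges (9,3,on); (10,4,on); added nodes (none); added edges (none); result: nodes: 0:P, 1:P, 3:P, 4:P, 5:t1, 6:t2, 7:t3, 8:tok, 11:tok edges: (0,7,in); (1,5,in); (3,6,in); (4,5,in); (4,6,in); (7,1,out); (8,0,on); (11,4,on)
step 2: rule r3; match: 0->7, 1->0, 2->1, 3->8; deleted nodes 8; deleted edges (8,0,on); added nodes 12; added edges (12,1,on); result: nodes: 0:P, 1:P, 3:P, 4:P, 5:t1, 6:t2, 7:t3, 11:tok, 12:tok edges: (0,7,in); (1,5,in); (3,6,in); (4,5,in); (4,6,in); (7,1,out); (11,4,on); (12,1,on)
final:
nodes: 0:P, 1:P, 3:P, 4:P, 5:t1, 6:t2, 7:t3, 11:tok, 12:tok
edges: (0,7,in); (1,5,in); (3,6,in); (4,5,in); (4,6,in); (7,1,out); (11,4,on); (12,1,on)


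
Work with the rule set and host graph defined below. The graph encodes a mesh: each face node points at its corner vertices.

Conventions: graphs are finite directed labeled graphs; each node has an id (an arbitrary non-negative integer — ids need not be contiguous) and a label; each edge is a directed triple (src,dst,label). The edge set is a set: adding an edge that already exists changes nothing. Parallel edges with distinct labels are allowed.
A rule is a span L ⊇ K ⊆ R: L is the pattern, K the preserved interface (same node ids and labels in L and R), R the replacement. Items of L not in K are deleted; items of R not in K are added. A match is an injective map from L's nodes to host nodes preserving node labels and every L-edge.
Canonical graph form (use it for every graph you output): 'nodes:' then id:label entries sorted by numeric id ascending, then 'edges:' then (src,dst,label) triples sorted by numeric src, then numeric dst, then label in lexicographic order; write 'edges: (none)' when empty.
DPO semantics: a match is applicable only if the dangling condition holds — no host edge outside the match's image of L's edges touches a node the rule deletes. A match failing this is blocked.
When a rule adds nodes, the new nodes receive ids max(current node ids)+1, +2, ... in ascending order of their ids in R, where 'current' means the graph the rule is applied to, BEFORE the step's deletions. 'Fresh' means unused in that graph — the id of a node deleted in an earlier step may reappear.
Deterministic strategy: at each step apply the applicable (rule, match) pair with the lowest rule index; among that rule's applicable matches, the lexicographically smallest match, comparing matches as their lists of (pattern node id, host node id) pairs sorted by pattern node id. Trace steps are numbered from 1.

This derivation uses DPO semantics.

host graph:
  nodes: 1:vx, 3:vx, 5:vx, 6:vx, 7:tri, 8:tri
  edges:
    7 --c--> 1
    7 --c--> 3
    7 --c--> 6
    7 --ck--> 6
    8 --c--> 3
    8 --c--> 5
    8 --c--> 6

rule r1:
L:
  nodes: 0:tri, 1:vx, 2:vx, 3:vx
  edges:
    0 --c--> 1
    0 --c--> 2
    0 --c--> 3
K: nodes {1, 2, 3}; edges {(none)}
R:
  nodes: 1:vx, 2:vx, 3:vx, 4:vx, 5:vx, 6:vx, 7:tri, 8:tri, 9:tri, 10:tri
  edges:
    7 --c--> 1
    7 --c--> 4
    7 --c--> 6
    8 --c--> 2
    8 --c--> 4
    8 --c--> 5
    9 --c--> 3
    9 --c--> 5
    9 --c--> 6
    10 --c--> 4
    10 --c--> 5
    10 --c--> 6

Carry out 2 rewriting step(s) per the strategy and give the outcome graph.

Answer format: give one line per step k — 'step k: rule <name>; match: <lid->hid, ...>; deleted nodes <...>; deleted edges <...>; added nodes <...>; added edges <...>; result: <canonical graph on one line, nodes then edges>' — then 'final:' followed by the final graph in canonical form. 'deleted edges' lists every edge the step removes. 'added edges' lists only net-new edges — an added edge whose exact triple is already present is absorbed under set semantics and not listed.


step 1: rule r1; match: 0->8, 1->3, 2->5, 3->6; deleted nodes 8; deleted edges (8,3,c); (8,5,c); (8,6,c); added nodes 9, 10, 11, 12, 13, 14, 15; added edges (12,3,c); (12,9,c); (12,11,c); (13,5,c); (13,9,c); (13,10,c); (14,6,c); (14,10,c); (14,11,c); (15,9,c); (15,10,c); (15,11,c); result: nodes: 1:vx, 3:vx, 5:vx, 6:vx, 7:tri, 9:vx, 10:vx, 11:vx, 12:tri, 13:tri, 14:tri, 15:tri edges: (7,1,c); (7,3,c); (7,6,c); (7,6,ck); (12,3,c); (12,9,c); (12,11,c); (13,5,c); (13,9,c); (13,10,c); (14,6,c); (14,10,c); (14,11,c); (15,9,c); (15,10,c); (15,11,c)
step 2: rule r1; match: 0->12, 1->3, 2->9, 3->11; deleted nodes 12; deleted edges (12,3,c); (12,9,c); (12,11,c); added nodes 16, 17, 18, 19, 20, 21, 22; added edges (19,3,c); (19,16,c); (19,18,c); (20,9,c); (20,16,c); (20,17,c); (21,11,c); (21,17,c); (21,18,c); (22,16,c); (22,17,c); (22,18,c); result: nodes: 1:vx, 3:vx, 5:vx, 6:vx, 7:tri, 9:vx, 10:vx, 11:vx, 13:tri, 14:tri, 15:tri, 16:vx, 17:vx, 18:vx, 19:tri, 20:tri, 21:tri, 22:tri edges: (7,1,c); (7,3,c); (7,6,c); (7,6,ck); (13,5,c); (13,9,c); (13,10,c); (14,6,c); (14,10,c); (14,11,c); (15,9,c); (15,10,c); (15,11,c); (19,3,c); (19,16,c); (19,18,c); (20,9,c); (20,16,c); (20,17,c); (21,11,c); (21,17,c); (21,18,c); (22,16,c); (22,17,c); (22,18,c)
final:
nodes: 1:vx, 3:vx, 5:vx, 6:vx, 7:tri, 9:vx, 10:vx, 11:vx, 13:tri, 14:tri, 15:tri, 16:vx, 17:vx, 18:vx, 19:tri, 20:tri, 21:tri, 22:tri
edges: (7,1,c); (7,3,c); (7,6,c); (7,6,ck); (13,5,c); (13,9,c); (13,10,c); (14,6,c); (14,10,c); (14,11,c); (15,9,c); (15,10,c); (15,11,c); (19,3,c); (19,16,c); (19,18,c); (20,9,c); (20,16,c); (20,17,c); (21,11,c); (21,17,c); (21,18,c); (22,16,c); (22,17,c); (22,18,c)


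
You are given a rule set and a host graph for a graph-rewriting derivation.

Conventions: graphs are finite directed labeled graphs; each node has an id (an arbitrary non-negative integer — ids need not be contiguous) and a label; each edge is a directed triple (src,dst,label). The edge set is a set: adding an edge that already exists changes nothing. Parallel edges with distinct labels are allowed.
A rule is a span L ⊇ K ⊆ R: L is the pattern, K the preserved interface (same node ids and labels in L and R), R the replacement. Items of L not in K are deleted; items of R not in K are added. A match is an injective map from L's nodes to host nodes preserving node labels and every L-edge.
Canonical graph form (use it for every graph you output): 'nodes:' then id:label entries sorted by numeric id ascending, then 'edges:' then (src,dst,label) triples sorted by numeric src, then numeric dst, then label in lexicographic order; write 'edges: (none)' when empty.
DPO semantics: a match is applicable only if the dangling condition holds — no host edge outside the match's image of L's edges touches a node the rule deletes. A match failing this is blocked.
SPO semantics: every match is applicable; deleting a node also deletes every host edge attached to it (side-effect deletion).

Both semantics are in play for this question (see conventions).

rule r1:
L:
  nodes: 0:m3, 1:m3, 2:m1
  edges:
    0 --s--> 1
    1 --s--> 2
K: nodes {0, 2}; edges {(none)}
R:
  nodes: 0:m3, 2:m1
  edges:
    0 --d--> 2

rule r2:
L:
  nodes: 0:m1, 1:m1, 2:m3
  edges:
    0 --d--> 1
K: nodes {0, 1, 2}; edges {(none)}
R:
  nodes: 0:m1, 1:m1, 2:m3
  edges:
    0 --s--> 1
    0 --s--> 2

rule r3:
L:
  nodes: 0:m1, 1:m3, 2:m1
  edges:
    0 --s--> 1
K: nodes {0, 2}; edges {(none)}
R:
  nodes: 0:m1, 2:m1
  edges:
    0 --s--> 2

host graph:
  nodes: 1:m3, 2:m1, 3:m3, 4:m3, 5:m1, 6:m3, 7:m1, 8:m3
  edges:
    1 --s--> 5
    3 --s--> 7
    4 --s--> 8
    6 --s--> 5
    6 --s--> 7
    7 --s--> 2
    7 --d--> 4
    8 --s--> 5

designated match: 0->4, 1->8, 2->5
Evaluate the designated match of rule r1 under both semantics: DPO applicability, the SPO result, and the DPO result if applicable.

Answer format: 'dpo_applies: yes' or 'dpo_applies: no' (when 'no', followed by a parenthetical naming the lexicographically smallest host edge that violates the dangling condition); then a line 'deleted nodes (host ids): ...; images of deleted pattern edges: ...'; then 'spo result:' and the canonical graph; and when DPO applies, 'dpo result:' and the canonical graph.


dpo_applies: yes
deleted nodes (host ids): 8; images of deleted pattern edges: (4,8,s); (8,5,s)
spo result:
nodes: 1:m3, 2:m1, 3:m3, 4:m3, 5:m1, 6:m3, 7:m1
edges: (1,5,s); (3,7,s); (4,5,d); (6,5,s); (6,7,s); (7,2,s); (7,4,d)
dpo result:
nodes: 1:m3, 2:m1, 3:m3, 4:m3, 5:m1, 6:m3, 7:m1
edges: (1,5,s); (3,7,s); (4,5,d); (6,5,s); (6,7,s); (7,2,s); (7,4,d)


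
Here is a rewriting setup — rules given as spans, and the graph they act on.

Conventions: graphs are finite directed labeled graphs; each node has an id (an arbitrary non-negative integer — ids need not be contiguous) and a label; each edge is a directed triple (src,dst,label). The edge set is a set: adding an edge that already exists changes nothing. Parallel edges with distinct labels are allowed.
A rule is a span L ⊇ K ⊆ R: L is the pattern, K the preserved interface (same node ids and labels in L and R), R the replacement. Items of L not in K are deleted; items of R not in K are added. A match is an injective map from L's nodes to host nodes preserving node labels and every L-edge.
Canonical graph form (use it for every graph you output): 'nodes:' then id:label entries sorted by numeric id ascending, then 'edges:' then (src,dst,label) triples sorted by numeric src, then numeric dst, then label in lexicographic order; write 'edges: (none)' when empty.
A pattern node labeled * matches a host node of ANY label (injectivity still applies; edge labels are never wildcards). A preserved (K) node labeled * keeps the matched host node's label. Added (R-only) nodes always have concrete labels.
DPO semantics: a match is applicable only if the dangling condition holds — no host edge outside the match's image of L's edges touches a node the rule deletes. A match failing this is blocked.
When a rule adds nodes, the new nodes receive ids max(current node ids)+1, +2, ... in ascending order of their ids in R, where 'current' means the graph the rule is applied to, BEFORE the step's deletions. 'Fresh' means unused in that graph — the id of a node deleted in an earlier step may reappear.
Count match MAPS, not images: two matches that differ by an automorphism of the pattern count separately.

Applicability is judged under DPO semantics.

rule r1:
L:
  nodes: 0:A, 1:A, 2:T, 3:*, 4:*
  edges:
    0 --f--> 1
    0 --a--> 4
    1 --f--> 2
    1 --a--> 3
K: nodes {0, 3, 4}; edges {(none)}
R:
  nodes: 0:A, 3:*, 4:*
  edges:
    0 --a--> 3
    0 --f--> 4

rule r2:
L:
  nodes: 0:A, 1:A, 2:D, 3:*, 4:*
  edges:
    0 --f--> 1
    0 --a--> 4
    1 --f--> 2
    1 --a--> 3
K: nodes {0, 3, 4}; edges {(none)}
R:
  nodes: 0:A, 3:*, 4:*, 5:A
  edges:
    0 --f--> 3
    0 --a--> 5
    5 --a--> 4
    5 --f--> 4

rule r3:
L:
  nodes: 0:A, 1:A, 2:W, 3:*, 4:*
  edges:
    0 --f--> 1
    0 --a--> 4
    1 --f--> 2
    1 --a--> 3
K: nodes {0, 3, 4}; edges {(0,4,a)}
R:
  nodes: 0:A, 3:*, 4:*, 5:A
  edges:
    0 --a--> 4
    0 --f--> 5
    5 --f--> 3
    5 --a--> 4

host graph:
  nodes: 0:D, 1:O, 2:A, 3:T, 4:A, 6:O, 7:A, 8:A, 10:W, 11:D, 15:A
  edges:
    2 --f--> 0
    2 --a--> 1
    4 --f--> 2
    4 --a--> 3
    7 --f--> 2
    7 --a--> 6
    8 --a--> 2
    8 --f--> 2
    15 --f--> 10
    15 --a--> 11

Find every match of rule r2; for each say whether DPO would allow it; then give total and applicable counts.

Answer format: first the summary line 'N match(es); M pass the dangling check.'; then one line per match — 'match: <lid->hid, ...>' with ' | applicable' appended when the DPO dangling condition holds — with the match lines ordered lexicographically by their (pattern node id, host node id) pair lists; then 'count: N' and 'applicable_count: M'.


2 match(es); 0 pass the dangling check.
match: 0->4, 1->2, 2->0, 3->1, 4->3
match: 0->7, 1->2, 2->0, 3->1, 4->6
count: 2
applicable_count: 0


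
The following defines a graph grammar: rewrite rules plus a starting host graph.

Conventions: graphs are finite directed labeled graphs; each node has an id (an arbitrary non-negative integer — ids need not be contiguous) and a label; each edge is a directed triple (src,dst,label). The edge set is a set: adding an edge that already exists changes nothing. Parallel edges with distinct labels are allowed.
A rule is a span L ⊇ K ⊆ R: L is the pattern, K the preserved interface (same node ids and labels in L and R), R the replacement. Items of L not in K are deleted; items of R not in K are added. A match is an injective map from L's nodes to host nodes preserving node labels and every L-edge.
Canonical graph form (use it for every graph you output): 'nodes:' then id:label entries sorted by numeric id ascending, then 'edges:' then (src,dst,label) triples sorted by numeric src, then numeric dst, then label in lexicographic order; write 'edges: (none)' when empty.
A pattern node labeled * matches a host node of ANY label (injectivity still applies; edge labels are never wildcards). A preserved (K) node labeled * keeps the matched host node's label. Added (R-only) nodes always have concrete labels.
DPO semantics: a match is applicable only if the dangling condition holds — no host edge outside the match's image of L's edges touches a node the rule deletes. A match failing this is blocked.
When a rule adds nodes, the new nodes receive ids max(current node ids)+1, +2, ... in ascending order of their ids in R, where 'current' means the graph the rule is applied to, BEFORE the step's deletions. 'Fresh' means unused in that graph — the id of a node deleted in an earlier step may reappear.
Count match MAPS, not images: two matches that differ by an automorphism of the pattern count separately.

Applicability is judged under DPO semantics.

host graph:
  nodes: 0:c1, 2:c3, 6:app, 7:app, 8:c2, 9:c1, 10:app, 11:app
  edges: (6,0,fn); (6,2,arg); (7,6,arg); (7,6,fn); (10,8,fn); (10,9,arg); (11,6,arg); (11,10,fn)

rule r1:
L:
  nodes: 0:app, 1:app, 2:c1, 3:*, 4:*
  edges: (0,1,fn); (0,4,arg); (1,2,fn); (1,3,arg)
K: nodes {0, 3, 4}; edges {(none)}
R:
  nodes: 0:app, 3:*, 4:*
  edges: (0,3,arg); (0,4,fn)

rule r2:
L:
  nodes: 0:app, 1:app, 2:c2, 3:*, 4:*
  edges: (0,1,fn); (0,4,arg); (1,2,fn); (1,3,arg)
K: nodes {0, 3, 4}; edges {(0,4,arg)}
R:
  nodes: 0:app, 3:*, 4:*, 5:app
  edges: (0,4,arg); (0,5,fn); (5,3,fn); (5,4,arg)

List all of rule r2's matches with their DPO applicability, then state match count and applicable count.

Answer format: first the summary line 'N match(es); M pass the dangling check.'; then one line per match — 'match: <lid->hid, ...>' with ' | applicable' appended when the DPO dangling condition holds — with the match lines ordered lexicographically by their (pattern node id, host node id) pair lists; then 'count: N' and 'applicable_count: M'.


1 match(es); 1 pass the dangling check.
match: 0->11, 1->10, 2->8, 3->9, 4->6 | applicable
count: 1
applicable_count: 1


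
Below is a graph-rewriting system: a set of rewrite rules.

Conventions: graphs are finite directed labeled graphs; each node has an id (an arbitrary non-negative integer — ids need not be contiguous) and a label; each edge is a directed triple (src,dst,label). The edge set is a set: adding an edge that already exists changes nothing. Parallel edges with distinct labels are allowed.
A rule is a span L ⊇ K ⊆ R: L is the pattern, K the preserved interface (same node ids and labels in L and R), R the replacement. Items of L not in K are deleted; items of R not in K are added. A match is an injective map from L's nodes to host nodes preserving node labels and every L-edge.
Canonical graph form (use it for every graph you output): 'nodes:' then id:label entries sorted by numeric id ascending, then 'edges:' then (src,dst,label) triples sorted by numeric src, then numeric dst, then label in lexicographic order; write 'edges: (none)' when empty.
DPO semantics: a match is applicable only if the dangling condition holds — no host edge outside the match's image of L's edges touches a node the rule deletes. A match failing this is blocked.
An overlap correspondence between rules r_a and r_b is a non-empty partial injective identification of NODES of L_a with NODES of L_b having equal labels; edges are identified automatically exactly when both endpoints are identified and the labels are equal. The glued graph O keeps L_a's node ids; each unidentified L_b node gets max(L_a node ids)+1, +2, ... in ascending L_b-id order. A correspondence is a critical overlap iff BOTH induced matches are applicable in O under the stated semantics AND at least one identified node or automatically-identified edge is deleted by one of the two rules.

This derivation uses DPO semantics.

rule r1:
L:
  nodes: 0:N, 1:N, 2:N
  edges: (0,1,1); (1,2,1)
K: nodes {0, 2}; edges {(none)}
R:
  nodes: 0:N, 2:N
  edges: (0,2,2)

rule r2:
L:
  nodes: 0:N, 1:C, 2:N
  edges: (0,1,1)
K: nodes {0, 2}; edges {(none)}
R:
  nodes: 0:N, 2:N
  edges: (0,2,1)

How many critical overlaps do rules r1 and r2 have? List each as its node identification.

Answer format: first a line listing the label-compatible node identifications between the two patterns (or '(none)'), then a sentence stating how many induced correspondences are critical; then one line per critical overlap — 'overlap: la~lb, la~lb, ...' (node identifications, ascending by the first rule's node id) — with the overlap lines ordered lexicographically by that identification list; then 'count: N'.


label-compatible node identifications between L(r1) and L(r2): 0~0, 0~2, 1~0, 1~2, 2~0, 2~2
3 of the induced correspondences are critical overlaps of r1 and r2.
overlap: 0~0, 1~2
overlap: 1~2
overlap: 1~2, 2~0
count: 3


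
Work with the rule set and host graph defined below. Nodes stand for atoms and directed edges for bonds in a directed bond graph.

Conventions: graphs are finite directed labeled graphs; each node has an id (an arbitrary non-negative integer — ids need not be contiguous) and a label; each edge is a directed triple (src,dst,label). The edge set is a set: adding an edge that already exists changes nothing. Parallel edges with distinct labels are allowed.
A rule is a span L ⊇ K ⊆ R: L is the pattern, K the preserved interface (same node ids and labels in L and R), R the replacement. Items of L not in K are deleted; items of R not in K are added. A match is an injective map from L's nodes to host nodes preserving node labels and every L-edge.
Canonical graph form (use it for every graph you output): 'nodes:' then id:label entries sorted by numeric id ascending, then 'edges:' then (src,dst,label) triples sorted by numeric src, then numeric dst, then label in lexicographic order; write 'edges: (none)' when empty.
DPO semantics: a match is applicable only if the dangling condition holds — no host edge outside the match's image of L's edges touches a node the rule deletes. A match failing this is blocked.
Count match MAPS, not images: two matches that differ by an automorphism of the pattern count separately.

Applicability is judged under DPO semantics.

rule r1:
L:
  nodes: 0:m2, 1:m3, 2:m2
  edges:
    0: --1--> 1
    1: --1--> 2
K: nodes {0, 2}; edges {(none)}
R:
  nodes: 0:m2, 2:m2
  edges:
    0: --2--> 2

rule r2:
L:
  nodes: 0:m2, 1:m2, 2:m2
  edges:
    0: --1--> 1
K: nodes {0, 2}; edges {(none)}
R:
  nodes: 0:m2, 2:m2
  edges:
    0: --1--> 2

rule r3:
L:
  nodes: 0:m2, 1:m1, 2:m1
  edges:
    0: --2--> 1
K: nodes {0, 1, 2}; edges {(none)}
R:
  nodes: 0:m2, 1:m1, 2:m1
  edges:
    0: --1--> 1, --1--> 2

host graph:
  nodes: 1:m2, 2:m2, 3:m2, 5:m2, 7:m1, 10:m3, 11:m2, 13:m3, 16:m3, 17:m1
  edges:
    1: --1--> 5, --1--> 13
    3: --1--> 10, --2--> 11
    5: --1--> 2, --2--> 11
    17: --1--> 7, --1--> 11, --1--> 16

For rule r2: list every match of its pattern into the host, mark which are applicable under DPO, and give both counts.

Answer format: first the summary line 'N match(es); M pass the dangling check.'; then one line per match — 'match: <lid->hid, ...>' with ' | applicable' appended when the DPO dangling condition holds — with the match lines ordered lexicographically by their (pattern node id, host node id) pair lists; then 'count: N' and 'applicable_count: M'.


6 match(es); 3 pass the dangling check.
match: 0->1, 1->5, 2->2
match: 0->1, 1->5, 2->3
match: 0->1, 1->5, 2->11
match: 0->5, 1->2, 2->1 | applicable
match: 0->5, 1->2, 2->3 | applicable
match: 0->5, 1->2, 2->11 | applicable
count: 6
applicable_count: 3


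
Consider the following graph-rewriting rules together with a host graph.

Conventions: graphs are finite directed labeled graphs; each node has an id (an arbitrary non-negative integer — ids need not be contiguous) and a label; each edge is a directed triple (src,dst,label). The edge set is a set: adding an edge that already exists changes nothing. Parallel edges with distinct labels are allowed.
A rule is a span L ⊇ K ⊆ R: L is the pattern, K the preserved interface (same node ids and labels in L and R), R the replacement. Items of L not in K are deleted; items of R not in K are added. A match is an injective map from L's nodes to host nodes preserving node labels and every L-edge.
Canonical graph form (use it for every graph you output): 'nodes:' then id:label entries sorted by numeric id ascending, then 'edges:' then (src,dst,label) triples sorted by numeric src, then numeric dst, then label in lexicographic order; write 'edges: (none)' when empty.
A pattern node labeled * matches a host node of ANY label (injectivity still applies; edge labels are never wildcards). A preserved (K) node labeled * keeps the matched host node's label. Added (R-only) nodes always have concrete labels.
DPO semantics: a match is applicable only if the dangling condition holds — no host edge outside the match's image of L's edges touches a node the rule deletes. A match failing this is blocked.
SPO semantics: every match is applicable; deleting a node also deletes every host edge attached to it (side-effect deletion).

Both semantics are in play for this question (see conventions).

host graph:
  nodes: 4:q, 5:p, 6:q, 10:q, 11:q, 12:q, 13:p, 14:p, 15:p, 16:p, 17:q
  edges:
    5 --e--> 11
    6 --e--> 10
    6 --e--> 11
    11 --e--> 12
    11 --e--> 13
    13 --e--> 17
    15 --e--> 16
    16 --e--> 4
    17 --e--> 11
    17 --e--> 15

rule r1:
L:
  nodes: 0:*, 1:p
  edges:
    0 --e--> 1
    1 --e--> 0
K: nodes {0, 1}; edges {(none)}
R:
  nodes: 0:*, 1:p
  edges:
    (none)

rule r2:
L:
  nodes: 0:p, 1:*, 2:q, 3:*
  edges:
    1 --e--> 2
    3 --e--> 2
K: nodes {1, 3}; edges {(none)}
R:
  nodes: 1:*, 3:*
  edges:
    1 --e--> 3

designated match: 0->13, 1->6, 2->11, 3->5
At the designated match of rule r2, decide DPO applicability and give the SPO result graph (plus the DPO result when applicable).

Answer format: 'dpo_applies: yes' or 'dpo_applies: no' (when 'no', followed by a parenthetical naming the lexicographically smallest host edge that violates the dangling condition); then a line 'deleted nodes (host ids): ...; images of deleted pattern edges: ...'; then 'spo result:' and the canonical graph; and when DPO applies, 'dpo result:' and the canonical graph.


dpo_applies: no
(the rule deletes node 11, which keeps host edge (11,12,e) outside the match image — the dangling condition fails, DPO blocks; SPO proceeds and side-deletes such edges)
deleted nodes (host ids): 11, 13; images of deleted pattern edges: (5,11,e); (6,11,e)
spo result:
nodes: 4:q, 5:p, 6:q, 10:q, 12:q, 14:p, 15:p, 16:p, 17:q
edges: (6,5,e); (6,10,e); (15,16,e); (16,4,e); (17,15,e)
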